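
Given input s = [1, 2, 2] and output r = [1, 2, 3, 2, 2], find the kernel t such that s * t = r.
Output length 5 = len(s) + len(t) - 1 ⇒ len(t) = 3. Solve t forward using t[k] = (r[k] - Σ_{i≥1} s[i]·t[k-i]) / s[0]: t[0] = r[0] / s[0] = 1 / 1 = 1; t[1] = (r[1] - 2×1) / s[0] = (2 - 2×1) / 1 = 0; t[2] = (r[2] - 2×0 - 2×1) / s[0] = (3 - 2×0 - 2×1) / 1 = 1. So t = [1, 0, 1]. Forward-check [1, 2, 2] * [1, 0, 1]: r[0] = 1×1 = 1; r[1] = 1×0 + 2×1 = 2; r[2] = 1×1 + 2×0 + 2×1 = 3; r[3] = 2×1 + 2×0 = 2; r[4] = 2×1 = 2 → [1, 2, 3, 2, 2] ✓

[1, 0, 1]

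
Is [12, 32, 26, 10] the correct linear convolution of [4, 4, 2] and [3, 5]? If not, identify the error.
Recompute linear convolution of [4, 4, 2] and [3, 5]: y[0] = 4×3 = 12; y[1] = 4×5 + 4×3 = 32; y[2] = 4×5 + 2×3 = 26; y[3] = 2×5 = 10 → [12, 32, 26, 10]. Given [12, 32, 26, 10] matches, so answer: Yes

Yes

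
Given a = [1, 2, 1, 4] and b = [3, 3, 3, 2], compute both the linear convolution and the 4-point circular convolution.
Linear: y_lin[0] = 1×3 = 3; y_lin[1] = 1×3 + 2×3 = 9; y_lin[2] = 1×3 + 2×3 + 1×3 = 12; y_lin[3] = 1×2 + 2×3 + 1×3 + 4×3 = 23; y_lin[4] = 2×2 + 1×3 + 4×3 = 19; y_lin[5] = 1×2 + 4×3 = 14; y_lin[6] = 4×2 = 8 → [3, 9, 12, 23, 19, 14, 8]. Circular (length 4): y[0] = 1×3 + 2×2 + 1×3 + 4×3 = 22; y[1] = 1×3 + 2×3 + 1×2 + 4×3 = 23; y[2] = 1×3 + 2×3 + 1×3 + 4×2 = 20; y[3] = 1×2 + 2×3 + 1×3 + 4×3 = 23 → [22, 23, 20, 23]

Linear: [3, 9, 12, 23, 19, 14, 8], Circular: [22, 23, 20, 23]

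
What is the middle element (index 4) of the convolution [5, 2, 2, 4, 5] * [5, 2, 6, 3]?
Use y[k] = Σ_i a[i]·b[k-i] at k=4. y[4] = 2×3 + 2×6 + 4×2 + 5×5 = 51

51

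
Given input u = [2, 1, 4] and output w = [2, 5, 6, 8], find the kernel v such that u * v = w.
Output length 4 = len(u) + len(v) - 1 ⇒ len(v) = 2. Solve v forward using v[k] = (w[k] - Σ_{i≥1} u[i]·v[k-i]) / u[0]: v[0] = w[0] / u[0] = 2 / 2 = 1; v[1] = (w[1] - 1×1) / u[0] = (5 - 1×1) / 2 = 2. So v = [1, 2]. Forward-check [2, 1, 4] * [1, 2]: w[0] = 2×1 = 2; w[1] = 2×2 + 1×1 = 5; w[2] = 1×2 + 4×1 = 6; w[3] = 4×2 = 8 → [2, 5, 6, 8] ✓

[1, 2]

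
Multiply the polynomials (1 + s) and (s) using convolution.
Ascending coefficients: a = [1, 1], b = [0, 1]. c[0] = 1×0 = 0; c[1] = 1×1 + 1×0 = 1; c[2] = 1×1 = 1. Result coefficients: [0, 1, 1] → s + s^2

s + s^2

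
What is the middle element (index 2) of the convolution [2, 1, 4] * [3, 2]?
Use y[k] = Σ_i a[i]·b[k-i] at k=2. y[2] = 1×2 + 4×3 = 14

14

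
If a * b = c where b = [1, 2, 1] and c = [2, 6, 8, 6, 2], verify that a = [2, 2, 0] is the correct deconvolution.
Forward-compute [2, 2, 0] * [1, 2, 1]: c[0] = 2×1 = 2; c[1] = 2×2 + 2×1 = 6; c[2] = 2×1 + 2×2 + 0×1 = 6; c[3] = 2×1 + 0×2 = 2; c[4] = 0×1 = 0 → [2, 6, 6, 2, 0]. Does not match given c = [2, 6, 8, 6, 2].

Not verified. [2, 2, 0] * [1, 2, 1] = [2, 6, 6, 2, 0], which differs from [2, 6, 8, 6, 2] at index 2.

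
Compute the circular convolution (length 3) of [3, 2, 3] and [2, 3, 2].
Use y[k] = Σ_j u[j]·v[(k-j) mod 3]. y[0] = 3×2 + 2×2 + 3×3 = 19; y[1] = 3×3 + 2×2 + 3×2 = 19; y[2] = 3×2 + 2×3 + 3×2 = 18. Result: [19, 19, 18]

[19, 19, 18]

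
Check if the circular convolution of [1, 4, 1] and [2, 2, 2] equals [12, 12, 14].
Recompute circular convolution of [1, 4, 1] and [2, 2, 2]: y[0] = 1×2 + 4×2 + 1×2 = 12; y[1] = 1×2 + 4×2 + 1×2 = 12; y[2] = 1×2 + 4×2 + 1×2 = 12 → [12, 12, 12]. Compare to given [12, 12, 14]: they differ at index 2: given 14, correct 12, so answer: No

No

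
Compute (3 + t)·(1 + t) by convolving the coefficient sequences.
Ascending coefficients: a = [3, 1], b = [1, 1]. c[0] = 3×1 = 3; c[1] = 3×1 + 1×1 = 4; c[2] = 1×1 = 1. Result coefficients: [3, 4, 1] → 3 + 4t + t^2

3 + 4t + t^2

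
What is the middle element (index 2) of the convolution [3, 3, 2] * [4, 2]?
Use y[k] = Σ_i a[i]·b[k-i] at k=2. y[2] = 3×2 + 2×4 = 14

14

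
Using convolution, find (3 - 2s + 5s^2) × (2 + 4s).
Ascending coefficients: a = [3, -2, 5], b = [2, 4]. c[0] = 3×2 = 6; c[1] = 3×4 + -2×2 = 8; c[2] = -2×4 + 5×2 = 2; c[3] = 5×4 = 20. Result coefficients: [6, 8, 2, 20] → 6 + 8s + 2s^2 + 20s^3

6 + 8s + 2s^2 + 20s^3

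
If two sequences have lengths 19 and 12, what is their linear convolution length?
Linear/full convolution length: m + n - 1 = 19 + 12 - 1 = 30

30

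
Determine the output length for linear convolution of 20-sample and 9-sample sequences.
Linear/full convolution length: m + n - 1 = 20 + 9 - 1 = 28

28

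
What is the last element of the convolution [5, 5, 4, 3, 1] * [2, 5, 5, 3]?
Use y[k] = Σ_i a[i]·b[k-i] at k=7. y[7] = 1×3 = 3

3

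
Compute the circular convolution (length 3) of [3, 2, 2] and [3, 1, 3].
Use y[k] = Σ_j s[j]·t[(k-j) mod 3]. y[0] = 3×3 + 2×3 + 2×1 = 17; y[1] = 3×1 + 2×3 + 2×3 = 15; y[2] = 3×3 + 2×1 + 2×3 = 17. Result: [17, 15, 17]

[17, 15, 17]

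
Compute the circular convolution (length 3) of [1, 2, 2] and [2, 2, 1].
Use y[k] = Σ_j a[j]·b[(k-j) mod 3]. y[0] = 1×2 + 2×1 + 2×2 = 8; y[1] = 1×2 + 2×2 + 2×1 = 8; y[2] = 1×1 + 2×2 + 2×2 = 9. Result: [8, 8, 9]

[8, 8, 9]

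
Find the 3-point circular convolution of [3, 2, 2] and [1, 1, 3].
Use y[k] = Σ_j u[j]·v[(k-j) mod 3]. y[0] = 3×1 + 2×3 + 2×1 = 11; y[1] = 3×1 + 2×1 + 2×3 = 11; y[2] = 3×3 + 2×1 + 2×1 = 13. Result: [11, 11, 13]

[11, 11, 13]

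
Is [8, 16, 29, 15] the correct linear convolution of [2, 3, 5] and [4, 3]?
Recompute linear convolution of [2, 3, 5] and [4, 3]: y[0] = 2×4 = 8; y[1] = 2×3 + 3×4 = 18; y[2] = 3×3 + 5×4 = 29; y[3] = 5×3 = 15 → [8, 18, 29, 15]. Compare to given [8, 16, 29, 15]: they differ at index 1: given 16, correct 18, so answer: No

No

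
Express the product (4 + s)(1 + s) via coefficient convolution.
Ascending coefficients: a = [4, 1], b = [1, 1]. c[0] = 4×1 = 4; c[1] = 4×1 + 1×1 = 5; c[2] = 1×1 = 1. Result coefficients: [4, 5, 1] → 4 + 5s + s^2

4 + 5s + s^2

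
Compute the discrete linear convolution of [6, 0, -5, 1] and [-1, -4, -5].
y[0] = 6×-1 = -6; y[1] = 6×-4 + 0×-1 = -24; y[2] = 6×-5 + 0×-4 + -5×-1 = -25; y[3] = 0×-5 + -5×-4 + 1×-1 = 19; y[4] = -5×-5 + 1×-4 = 21; y[5] = 1×-5 = -5

[-6, -24, -25, 19, 21, -5]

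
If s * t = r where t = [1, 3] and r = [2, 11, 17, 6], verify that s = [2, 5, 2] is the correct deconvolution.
Forward-compute [2, 5, 2] * [1, 3]: r[0] = 2×1 = 2; r[1] = 2×3 + 5×1 = 11; r[2] = 5×3 + 2×1 = 17; r[3] = 2×3 = 6 → [2, 11, 17, 6]. Matches given r = [2, 11, 17, 6], so verified.

Verified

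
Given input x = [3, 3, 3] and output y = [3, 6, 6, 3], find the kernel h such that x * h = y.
Output length 4 = len(x) + len(h) - 1 ⇒ len(h) = 2. Solve h forward using h[k] = (y[k] - Σ_{i≥1} x[i]·h[k-i]) / x[0]: h[0] = y[0] / x[0] = 3 / 3 = 1; h[1] = (y[1] - 3×1) / x[0] = (6 - 3×1) / 3 = 1. So h = [1, 1]. Forward-check [3, 3, 3] * [1, 1]: y[0] = 3×1 = 3; y[1] = 3×1 + 3×1 = 6; y[2] = 3×1 + 3×1 = 6; y[3] = 3×1 = 3 → [3, 6, 6, 3] ✓

[1, 1]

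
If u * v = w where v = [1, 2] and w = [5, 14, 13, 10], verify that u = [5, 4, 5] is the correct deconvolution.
Forward-compute [5, 4, 5] * [1, 2]: w[0] = 5×1 = 5; w[1] = 5×2 + 4×1 = 14; w[2] = 4×2 + 5×1 = 13; w[3] = 5×2 = 10 → [5, 14, 13, 10]. Matches given w = [5, 14, 13, 10], so verified.

Verified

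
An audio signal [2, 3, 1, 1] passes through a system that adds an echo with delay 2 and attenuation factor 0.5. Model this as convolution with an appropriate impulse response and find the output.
Direct-path + delayed-attenuated-path model → impulse response h = [1, 0, 0.5] (1 at lag 0, 0.5 at lag 2). Output y[n] = x[n] + 0.5·x[n - 2] (with x[n] = 0 outside 0..3): y[0] = 2 + 0.5×0 = 2; y[1] = 3 + 0.5×0 = 3; y[2] = 1 + 0.5×2 = 2.0; y[3] = 1 + 0.5×3 = 2.5; y[4] = 0 + 0.5×1 = 0.5; y[5] = 0 + 0.5×1 = 0.5. So y = [2, 3, 2.0, 2.5, 0.5, 0.5]

[2, 3, 2.0, 2.5, 0.5, 0.5]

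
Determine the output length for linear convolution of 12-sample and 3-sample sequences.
Linear/full convolution length: m + n - 1 = 12 + 3 - 1 = 14

14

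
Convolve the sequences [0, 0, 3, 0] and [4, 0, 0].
y[0] = 0×4 = 0; y[1] = 0×0 + 0×4 = 0; y[2] = 0×0 + 0×0 + 3×4 = 12; y[3] = 0×0 + 3×0 + 0×4 = 0; y[4] = 3×0 + 0×0 = 0; y[5] = 0×0 = 0

[0, 0, 12, 0, 0, 0]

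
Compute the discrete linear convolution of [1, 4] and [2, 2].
y[0] = 1×2 = 2; y[1] = 1×2 + 4×2 = 10; y[2] = 4×2 = 8

[2, 10, 8]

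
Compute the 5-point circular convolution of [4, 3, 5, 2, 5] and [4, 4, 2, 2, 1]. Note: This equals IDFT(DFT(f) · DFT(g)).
Either evaluate y[k] = Σ_j f[j]·g[(k-j) mod 5] directly, or use IDFT(DFT(f) · DFT(g)). y[0] = 4×4 + 3×1 + 5×2 + 2×2 + 5×4 = 53; y[1] = 4×4 + 3×4 + 5×1 + 2×2 + 5×2 = 47; y[2] = 4×2 + 3×4 + 5×4 + 2×1 + 5×2 = 52; y[3] = 4×2 + 3×2 + 5×4 + 2×4 + 5×1 = 47; y[4] = 4×1 + 3×2 + 5×2 + 2×4 + 5×4 = 48. Result: [53, 47, 52, 47, 48]

[53, 47, 52, 47, 48]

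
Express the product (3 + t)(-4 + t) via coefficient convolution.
Ascending coefficients: a = [3, 1], b = [-4, 1]. c[0] = 3×-4 = -12; c[1] = 3×1 + 1×-4 = -1; c[2] = 1×1 = 1. Result coefficients: [-12, -1, 1] → -12 - t + t^2

-12 - t + t^2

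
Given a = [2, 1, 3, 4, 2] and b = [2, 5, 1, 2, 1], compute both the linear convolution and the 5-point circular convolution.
Linear: y_lin[0] = 2×2 = 4; y_lin[1] = 2×5 + 1×2 = 12; y_lin[2] = 2×1 + 1×5 + 3×2 = 13; y_lin[3] = 2×2 + 1×1 + 3×5 + 4×2 = 28; y_lin[4] = 2×1 + 1×2 + 3×1 + 4×5 + 2×2 = 31; y_lin[5] = 1×1 + 3×2 + 4×1 + 2×5 = 21; y_lin[6] = 3×1 + 4×2 + 2×1 = 13; y_lin[7] = 4×1 + 2×2 = 8; y_lin[8] = 2×1 = 2 → [4, 12, 13, 28, 31, 21, 13, 8, 2]. Circular (length 5): y[0] = 2×2 + 1×1 + 3×2 + 4×1 + 2×5 = 25; y[1] = 2×5 + 1×2 + 3×1 + 4×2 + 2×1 = 25; y[2] = 2×1 + 1×5 + 3×2 + 4×1 + 2×2 = 21; y[3] = 2×2 + 1×1 + 3×5 + 4×2 + 2×1 = 30; y[4] = 2×1 + 1×2 + 3×1 + 4×5 + 2×2 = 31 → [25, 25, 21, 30, 31]

Linear: [4, 12, 13, 28, 31, 21, 13, 8, 2], Circular: [25, 25, 21, 30, 31]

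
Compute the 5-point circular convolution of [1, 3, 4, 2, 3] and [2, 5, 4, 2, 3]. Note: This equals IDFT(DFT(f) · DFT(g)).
Either evaluate y[k] = Σ_j f[j]·g[(k-j) mod 5] directly, or use IDFT(DFT(f) · DFT(g)). y[0] = 1×2 + 3×3 + 4×2 + 2×4 + 3×5 = 42; y[1] = 1×5 + 3×2 + 4×3 + 2×2 + 3×4 = 39; y[2] = 1×4 + 3×5 + 4×2 + 2×3 + 3×2 = 39; y[3] = 1×2 + 3×4 + 4×5 + 2×2 + 3×3 = 47; y[4] = 1×3 + 3×2 + 4×4 + 2×5 + 3×2 = 41. Result: [42, 39, 39, 47, 41]

[42, 39, 39, 47, 41]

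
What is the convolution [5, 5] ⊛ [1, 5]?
y[0] = 5×1 = 5; y[1] = 5×5 + 5×1 = 30; y[2] = 5×5 = 25

[5, 30, 25]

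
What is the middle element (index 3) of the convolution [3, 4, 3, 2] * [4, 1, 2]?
Use y[k] = Σ_i a[i]·b[k-i] at k=3. y[3] = 4×2 + 3×1 + 2×4 = 19

19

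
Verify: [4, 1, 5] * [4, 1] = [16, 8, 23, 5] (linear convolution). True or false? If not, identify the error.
Recompute linear convolution of [4, 1, 5] and [4, 1]: y[0] = 4×4 = 16; y[1] = 4×1 + 1×4 = 8; y[2] = 1×1 + 5×4 = 21; y[3] = 5×1 = 5 → [16, 8, 21, 5]. Compare to given [16, 8, 23, 5]: they differ at index 2: given 23, correct 21, so answer: No

No. Error at index 2: given 23, correct 21.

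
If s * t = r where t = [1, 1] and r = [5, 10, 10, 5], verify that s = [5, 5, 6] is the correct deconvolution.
Forward-compute [5, 5, 6] * [1, 1]: r[0] = 5×1 = 5; r[1] = 5×1 + 5×1 = 10; r[2] = 5×1 + 6×1 = 11; r[3] = 6×1 = 6 → [5, 10, 11, 6]. Does not match given r = [5, 10, 10, 5].

Not verified. [5, 5, 6] * [1, 1] = [5, 10, 11, 6], which differs from [5, 10, 10, 5] at index 2.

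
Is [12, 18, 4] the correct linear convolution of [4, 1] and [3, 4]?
Recompute linear convolution of [4, 1] and [3, 4]: y[0] = 4×3 = 12; y[1] = 4×4 + 1×3 = 19; y[2] = 1×4 = 4 → [12, 19, 4]. Compare to given [12, 18, 4]: they differ at index 1: given 18, correct 19, so answer: No

No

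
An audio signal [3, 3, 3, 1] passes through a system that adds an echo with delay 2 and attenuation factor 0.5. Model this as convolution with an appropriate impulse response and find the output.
Direct-path + delayed-attenuated-path model → impulse response h = [1, 0, 0.5] (1 at lag 0, 0.5 at lag 2). Output y[n] = x[n] + 0.5·x[n - 2] (with x[n] = 0 outside 0..3): y[0] = 3 + 0.5×0 = 3; y[1] = 3 + 0.5×0 = 3; y[2] = 3 + 0.5×3 = 4.5; y[3] = 1 + 0.5×3 = 2.5; y[4] = 0 + 0.5×3 = 1.5; y[5] = 0 + 0.5×1 = 0.5. So y = [3, 3, 4.5, 2.5, 1.5, 0.5]

[3, 3, 4.5, 2.5, 1.5, 0.5]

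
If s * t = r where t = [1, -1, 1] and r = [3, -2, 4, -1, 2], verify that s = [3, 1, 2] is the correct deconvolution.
Forward-compute [3, 1, 2] * [1, -1, 1]: r[0] = 3×1 = 3; r[1] = 3×-1 + 1×1 = -2; r[2] = 3×1 + 1×-1 + 2×1 = 4; r[3] = 1×1 + 2×-1 = -1; r[4] = 2×1 = 2 → [3, -2, 4, -1, 2]. Matches given r = [3, -2, 4, -1, 2], so verified.

Verified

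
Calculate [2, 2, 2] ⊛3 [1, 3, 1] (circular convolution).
Use y[k] = Σ_j s[j]·t[(k-j) mod 3]. y[0] = 2×1 + 2×1 + 2×3 = 10; y[1] = 2×3 + 2×1 + 2×1 = 10; y[2] = 2×1 + 2×3 + 2×1 = 10. Result: [10, 10, 10]

[10, 10, 10]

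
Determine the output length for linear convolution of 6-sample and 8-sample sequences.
Linear/full convolution length: m + n - 1 = 6 + 8 - 1 = 13

13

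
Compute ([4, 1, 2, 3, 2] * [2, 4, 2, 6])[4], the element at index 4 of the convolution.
Use y[k] = Σ_i a[i]·b[k-i] at k=4. y[4] = 1×6 + 2×2 + 3×4 + 2×2 = 26

26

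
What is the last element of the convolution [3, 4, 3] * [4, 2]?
Use y[k] = Σ_i a[i]·b[k-i] at k=3. y[3] = 3×2 = 6

6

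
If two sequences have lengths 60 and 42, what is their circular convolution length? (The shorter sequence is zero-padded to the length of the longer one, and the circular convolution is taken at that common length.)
Circular convolution (zero-padding the shorter input) has length max(m, n) = max(60, 42) = 60

60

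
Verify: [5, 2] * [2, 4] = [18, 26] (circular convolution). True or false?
Recompute circular convolution of [5, 2] and [2, 4]: y[0] = 5×2 + 2×4 = 18; y[1] = 5×4 + 2×2 = 24 → [18, 24]. Compare to given [18, 26]: they differ at index 1: given 26, correct 24, so answer: No

No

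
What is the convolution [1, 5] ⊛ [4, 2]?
y[0] = 1×4 = 4; y[1] = 1×2 + 5×4 = 22; y[2] = 5×2 = 10

[4, 22, 10]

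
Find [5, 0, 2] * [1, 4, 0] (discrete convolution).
y[0] = 5×1 = 5; y[1] = 5×4 + 0×1 = 20; y[2] = 5×0 + 0×4 + 2×1 = 2; y[3] = 0×0 + 2×4 = 8; y[4] = 2×0 = 0

[5, 20, 2, 8, 0]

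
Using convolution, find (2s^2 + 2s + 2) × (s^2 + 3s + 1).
Ascending coefficients: a = [2, 2, 2], b = [1, 3, 1]. c[0] = 2×1 = 2; c[1] = 2×3 + 2×1 = 8; c[2] = 2×1 + 2×3 + 2×1 = 10; c[3] = 2×1 + 2×3 = 8; c[4] = 2×1 = 2. Result coefficients: [2, 8, 10, 8, 2] → 2s^4 + 8s^3 + 10s^2 + 8s + 2

2s^4 + 8s^3 + 10s^2 + 8s + 2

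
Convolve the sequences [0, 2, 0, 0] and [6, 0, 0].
y[0] = 0×6 = 0; y[1] = 0×0 + 2×6 = 12; y[2] = 0×0 + 2×0 + 0×6 = 0; y[3] = 2×0 + 0×0 + 0×6 = 0; y[4] = 0×0 + 0×0 = 0; y[5] = 0×0 = 0

[0, 12, 0, 0, 0, 0]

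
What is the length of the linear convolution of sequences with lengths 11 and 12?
Linear/full convolution length: m + n - 1 = 11 + 12 - 1 = 22

22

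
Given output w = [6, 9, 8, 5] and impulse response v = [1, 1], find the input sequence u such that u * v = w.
Deconvolve w=[6, 9, 8, 5] by v=[1, 1]. Since v[0]=1, solve forward: u[0] = w[0] / 1 = 6; u[1] = (w[1] - 6×1) / 1 = 3; u[2] = (w[2] - 3×1) / 1 = 5. So u = [6, 3, 5]. Check by forward convolution: w[0] = 6×1 = 6; w[1] = 6×1 + 3×1 = 9; w[2] = 3×1 + 5×1 = 8; w[3] = 5×1 = 5

[6, 3, 5]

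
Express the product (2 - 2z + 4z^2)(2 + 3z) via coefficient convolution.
Ascending coefficients: a = [2, -2, 4], b = [2, 3]. c[0] = 2×2 = 4; c[1] = 2×3 + -2×2 = 2; c[2] = -2×3 + 4×2 = 2; c[3] = 4×3 = 12. Result coefficients: [4, 2, 2, 12] → 4 + 2z + 2z^2 + 12z^3

4 + 2z + 2z^2 + 12z^3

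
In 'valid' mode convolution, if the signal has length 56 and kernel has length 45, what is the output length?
'Valid' mode counts only positions where the kernel fully overlaps the signal: m - n + 1 = 56 - 45 + 1 = 12

12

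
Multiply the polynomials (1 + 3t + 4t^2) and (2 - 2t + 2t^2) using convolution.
Ascending coefficients: a = [1, 3, 4], b = [2, -2, 2]. c[0] = 1×2 = 2; c[1] = 1×-2 + 3×2 = 4; c[2] = 1×2 + 3×-2 + 4×2 = 4; c[3] = 3×2 + 4×-2 = -2; c[4] = 4×2 = 8. Result coefficients: [2, 4, 4, -2, 8] → 2 + 4t + 4t^2 - 2t^3 + 8t^4

2 + 4t + 4t^2 - 2t^3 + 8t^4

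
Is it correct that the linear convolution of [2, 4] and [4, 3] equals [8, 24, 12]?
Recompute linear convolution of [2, 4] and [4, 3]: y[0] = 2×4 = 8; y[1] = 2×3 + 4×4 = 22; y[2] = 4×3 = 12 → [8, 22, 12]. Compare to given [8, 24, 12]: they differ at index 1: given 24, correct 22, so answer: No

No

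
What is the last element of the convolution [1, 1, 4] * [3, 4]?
Use y[k] = Σ_i a[i]·b[k-i] at k=3. y[3] = 4×4 = 16

16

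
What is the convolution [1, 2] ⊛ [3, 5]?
y[0] = 1×3 = 3; y[1] = 1×5 + 2×3 = 11; y[2] = 2×5 = 10

[3, 11, 10]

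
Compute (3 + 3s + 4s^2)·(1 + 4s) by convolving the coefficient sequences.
Ascending coefficients: a = [3, 3, 4], b = [1, 4]. c[0] = 3×1 = 3; c[1] = 3×4 + 3×1 = 15; c[2] = 3×4 + 4×1 = 16; c[3] = 4×4 = 16. Result coefficients: [3, 15, 16, 16] → 3 + 15s + 16s^2 + 16s^3

3 + 15s + 16s^2 + 16s^3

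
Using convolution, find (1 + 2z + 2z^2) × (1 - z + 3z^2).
Ascending coefficients: a = [1, 2, 2], b = [1, -1, 3]. c[0] = 1×1 = 1; c[1] = 1×-1 + 2×1 = 1; c[2] = 1×3 + 2×-1 + 2×1 = 3; c[3] = 2×3 + 2×-1 = 4; c[4] = 2×3 = 6. Result coefficients: [1, 1, 3, 4, 6] → 1 + z + 3z^2 + 4z^3 + 6z^4

1 + z + 3z^2 + 4z^3 + 6z^4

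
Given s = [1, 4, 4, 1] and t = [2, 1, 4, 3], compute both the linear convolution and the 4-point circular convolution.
Linear: y_lin[0] = 1×2 = 2; y_lin[1] = 1×1 + 4×2 = 9; y_lin[2] = 1×4 + 4×1 + 4×2 = 16; y_lin[3] = 1×3 + 4×4 + 4×1 + 1×2 = 25; y_lin[4] = 4×3 + 4×4 + 1×1 = 29; y_lin[5] = 4×3 + 1×4 = 16; y_lin[6] = 1×3 = 3 → [2, 9, 16, 25, 29, 16, 3]. Circular (length 4): y[0] = 1×2 + 4×3 + 4×4 + 1×1 = 31; y[1] = 1×1 + 4×2 + 4×3 + 1×4 = 25; y[2] = 1×4 + 4×1 + 4×2 + 1×3 = 19; y[3] = 1×3 + 4×4 + 4×1 + 1×2 = 25 → [31, 25, 19, 25]

Linear: [2, 9, 16, 25, 29, 16, 3], Circular: [31, 25, 19, 25]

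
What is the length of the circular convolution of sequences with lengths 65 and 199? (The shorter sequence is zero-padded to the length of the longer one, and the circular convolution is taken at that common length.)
Circular convolution (zero-padding the shorter input) has length max(m, n) = max(65, 199) = 199

199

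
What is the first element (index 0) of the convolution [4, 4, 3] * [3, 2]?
Use y[k] = Σ_i a[i]·b[k-i] at k=0. y[0] = 4×3 = 12

12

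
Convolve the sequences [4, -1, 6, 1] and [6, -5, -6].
y[0] = 4×6 = 24; y[1] = 4×-5 + -1×6 = -26; y[2] = 4×-6 + -1×-5 + 6×6 = 17; y[3] = -1×-6 + 6×-5 + 1×6 = -18; y[4] = 6×-6 + 1×-5 = -41; y[5] = 1×-6 = -6

[24, -26, 17, -18, -41, -6]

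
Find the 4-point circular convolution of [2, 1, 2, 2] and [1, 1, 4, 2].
Use y[k] = Σ_j s[j]·t[(k-j) mod 4]. y[0] = 2×1 + 1×2 + 2×4 + 2×1 = 14; y[1] = 2×1 + 1×1 + 2×2 + 2×4 = 15; y[2] = 2×4 + 1×1 + 2×1 + 2×2 = 15; y[3] = 2×2 + 1×4 + 2×1 + 2×1 = 12. Result: [14, 15, 15, 12]

[14, 15, 15, 12]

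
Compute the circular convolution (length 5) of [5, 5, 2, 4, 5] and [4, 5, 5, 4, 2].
Use y[k] = Σ_j f[j]·g[(k-j) mod 5]. y[0] = 5×4 + 5×2 + 2×4 + 4×5 + 5×5 = 83; y[1] = 5×5 + 5×4 + 2×2 + 4×4 + 5×5 = 90; y[2] = 5×5 + 5×5 + 2×4 + 4×2 + 5×4 = 86; y[3] = 5×4 + 5×5 + 2×5 + 4×4 + 5×2 = 81; y[4] = 5×2 + 5×4 + 2×5 + 4×5 + 5×4 = 80. Result: [83, 90, 86, 81, 80]

[83, 90, 86, 81, 80]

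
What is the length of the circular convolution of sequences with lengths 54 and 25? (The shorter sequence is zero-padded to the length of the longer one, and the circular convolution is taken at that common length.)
Circular convolution (zero-padding the shorter input) has length max(m, n) = max(54, 25) = 54

54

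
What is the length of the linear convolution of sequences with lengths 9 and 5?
Linear/full convolution length: m + n - 1 = 9 + 5 - 1 = 13

13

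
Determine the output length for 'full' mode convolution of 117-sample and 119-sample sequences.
Linear/full convolution length: m + n - 1 = 117 + 119 - 1 = 235

235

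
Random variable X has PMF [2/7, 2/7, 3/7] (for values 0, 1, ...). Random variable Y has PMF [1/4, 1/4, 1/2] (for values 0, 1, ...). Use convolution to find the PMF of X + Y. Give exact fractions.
P(X+Y=k) = Σ_i P(X=i)·P(Y=k-i) — a convolution of [2/7, 2/7, 3/7] and [1/4, 1/4, 1/2]. P(X+Y=0) = (2/7)×(1/4) = 1/14; P(X+Y=1) = (2/7)×(1/4) + (2/7)×(1/4) = 1/14 + 1/14 = 1/7; P(X+Y=2) = (2/7)×(1/2) + (2/7)×(1/4) + (3/7)×(1/4) = 1/7 + 1/14 + 3/28 = 9/28; P(X+Y=3) = (2/7)×(1/2) + (3/7)×(1/4) = 1/7 + 3/28 = 1/4; P(X+Y=4) = (3/7)×(1/2) = 3/14. PMF: [1/14, 1/7, 9/28, 1/4, 3/14] (sums to 1 ✓)

[1/14, 1/7, 9/28, 1/4, 3/14]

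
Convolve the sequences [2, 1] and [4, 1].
y[0] = 2×4 = 8; y[1] = 2×1 + 1×4 = 6; y[2] = 1×1 = 1

[8, 6, 1]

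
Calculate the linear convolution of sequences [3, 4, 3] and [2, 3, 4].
y[0] = 3×2 = 6; y[1] = 3×3 + 4×2 = 17; y[2] = 3×4 + 4×3 + 3×2 = 30; y[3] = 4×4 + 3×3 = 25; y[4] = 3×4 = 12

[6, 17, 30, 25, 12]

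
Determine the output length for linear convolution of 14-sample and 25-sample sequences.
Linear/full convolution length: m + n - 1 = 14 + 25 - 1 = 38

38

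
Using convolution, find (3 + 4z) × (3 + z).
Ascending coefficients: a = [3, 4], b = [3, 1]. c[0] = 3×3 = 9; c[1] = 3×1 + 4×3 = 15; c[2] = 4×1 = 4. Result coefficients: [9, 15, 4] → 9 + 15z + 4z^2

9 + 15z + 4z^2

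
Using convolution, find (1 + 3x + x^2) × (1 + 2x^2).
Ascending coefficients: a = [1, 3, 1], b = [1, 0, 2]. c[0] = 1×1 = 1; c[1] = 1×0 + 3×1 = 3; c[2] = 1×2 + 3×0 + 1×1 = 3; c[3] = 3×2 + 1×0 = 6; c[4] = 1×2 = 2. Result coefficients: [1, 3, 3, 6, 2] → 1 + 3x + 3x^2 + 6x^3 + 2x^4

1 + 3x + 3x^2 + 6x^3 + 2x^4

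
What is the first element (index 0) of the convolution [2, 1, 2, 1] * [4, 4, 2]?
Use y[k] = Σ_i a[i]·b[k-i] at k=0. y[0] = 2×4 = 8

8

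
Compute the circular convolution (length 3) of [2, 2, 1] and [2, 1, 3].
Use y[k] = Σ_j a[j]·b[(k-j) mod 3]. y[0] = 2×2 + 2×3 + 1×1 = 11; y[1] = 2×1 + 2×2 + 1×3 = 9; y[2] = 2×3 + 2×1 + 1×2 = 10. Result: [11, 9, 10]

[11, 9, 10]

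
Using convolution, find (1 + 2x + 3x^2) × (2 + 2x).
Ascending coefficients: a = [1, 2, 3], b = [2, 2]. c[0] = 1×2 = 2; c[1] = 1×2 + 2×2 = 6; c[2] = 2×2 + 3×2 = 10; c[3] = 3×2 = 6. Result coefficients: [2, 6, 10, 6] → 2 + 6x + 10x^2 + 6x^3

2 + 6x + 10x^2 + 6x^3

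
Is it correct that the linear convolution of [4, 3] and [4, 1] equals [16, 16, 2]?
Recompute linear convolution of [4, 3] and [4, 1]: y[0] = 4×4 = 16; y[1] = 4×1 + 3×4 = 16; y[2] = 3×1 = 3 → [16, 16, 3]. Compare to given [16, 16, 2]: they differ at index 2: given 2, correct 3, so answer: No

No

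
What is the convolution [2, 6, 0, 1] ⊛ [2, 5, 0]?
y[0] = 2×2 = 4; y[1] = 2×5 + 6×2 = 22; y[2] = 2×0 + 6×5 + 0×2 = 30; y[3] = 6×0 + 0×5 + 1×2 = 2; y[4] = 0×0 + 1×5 = 5; y[5] = 1×0 = 0

[4, 22, 30, 2, 5, 0]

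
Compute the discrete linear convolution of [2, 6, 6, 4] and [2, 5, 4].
y[0] = 2×2 = 4; y[1] = 2×5 + 6×2 = 22; y[2] = 2×4 + 6×5 + 6×2 = 50; y[3] = 6×4 + 6×5 + 4×2 = 62; y[4] = 6×4 + 4×5 = 44; y[5] = 4×4 = 16

[4, 22, 50, 62, 44, 16]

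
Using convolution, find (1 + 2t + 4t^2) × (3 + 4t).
Ascending coefficients: a = [1, 2, 4], b = [3, 4]. c[0] = 1×3 = 3; c[1] = 1×4 + 2×3 = 10; c[2] = 2×4 + 4×3 = 20; c[3] = 4×4 = 16. Result coefficients: [3, 10, 20, 16] → 3 + 10t + 20t^2 + 16t^3

3 + 10t + 20t^2 + 16t^3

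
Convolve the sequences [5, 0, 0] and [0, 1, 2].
y[0] = 5×0 = 0; y[1] = 5×1 + 0×0 = 5; y[2] = 5×2 + 0×1 + 0×0 = 10; y[3] = 0×2 + 0×1 = 0; y[4] = 0×2 = 0

[0, 5, 10, 0, 0]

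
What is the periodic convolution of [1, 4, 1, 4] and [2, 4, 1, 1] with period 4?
Use y[k] = Σ_j s[j]·t[(k-j) mod 4]. y[0] = 1×2 + 4×1 + 1×1 + 4×4 = 23; y[1] = 1×4 + 4×2 + 1×1 + 4×1 = 17; y[2] = 1×1 + 4×4 + 1×2 + 4×1 = 23; y[3] = 1×1 + 4×1 + 1×4 + 4×2 = 17. Result: [23, 17, 23, 17]

[23, 17, 23, 17]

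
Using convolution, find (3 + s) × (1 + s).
Ascending coefficients: a = [3, 1], b = [1, 1]. c[0] = 3×1 = 3; c[1] = 3×1 + 1×1 = 4; c[2] = 1×1 = 1. Result coefficients: [3, 4, 1] → 3 + 4s + s^2

3 + 4s + s^2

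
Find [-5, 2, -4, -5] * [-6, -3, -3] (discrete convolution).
y[0] = -5×-6 = 30; y[1] = -5×-3 + 2×-6 = 3; y[2] = -5×-3 + 2×-3 + -4×-6 = 33; y[3] = 2×-3 + -4×-3 + -5×-6 = 36; y[4] = -4×-3 + -5×-3 = 27; y[5] = -5×-3 = 15

[30, 3, 33, 36, 27, 15]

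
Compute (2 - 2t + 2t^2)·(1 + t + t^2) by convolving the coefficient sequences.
Ascending coefficients: a = [2, -2, 2], b = [1, 1, 1]. c[0] = 2×1 = 2; c[1] = 2×1 + -2×1 = 0; c[2] = 2×1 + -2×1 + 2×1 = 2; c[3] = -2×1 + 2×1 = 0; c[4] = 2×1 = 2. Result coefficients: [2, 0, 2, 0, 2] → 2 + 2t^2 + 2t^4

2 + 2t^2 + 2t^4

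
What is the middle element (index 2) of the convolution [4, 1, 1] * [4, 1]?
Use y[k] = Σ_i a[i]·b[k-i] at k=2. y[2] = 1×1 + 1×4 = 5

5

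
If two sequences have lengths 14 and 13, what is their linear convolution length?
Linear/full convolution length: m + n - 1 = 14 + 13 - 1 = 26

26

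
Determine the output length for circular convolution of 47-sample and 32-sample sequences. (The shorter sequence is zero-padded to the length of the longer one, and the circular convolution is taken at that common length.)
Circular convolution (zero-padding the shorter input) has length max(m, n) = max(47, 32) = 47

47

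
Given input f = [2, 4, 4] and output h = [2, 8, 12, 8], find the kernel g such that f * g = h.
Output length 4 = len(f) + len(g) - 1 ⇒ len(g) = 2. Solve g forward using g[k] = (h[k] - Σ_{i≥1} f[i]·g[k-i]) / f[0]: g[0] = h[0] / f[0] = 2 / 2 = 1; g[1] = (h[1] - 4×1) / f[0] = (8 - 4×1) / 2 = 2. So g = [1, 2]. Forward-check [2, 4, 4] * [1, 2]: h[0] = 2×1 = 2; h[1] = 2×2 + 4×1 = 8; h[2] = 4×2 + 4×1 = 12; h[3] = 4×2 = 8 → [2, 8, 12, 8] ✓

[1, 2]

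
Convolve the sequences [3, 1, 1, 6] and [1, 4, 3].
y[0] = 3×1 = 3; y[1] = 3×4 + 1×1 = 13; y[2] = 3×3 + 1×4 + 1×1 = 14; y[3] = 1×3 + 1×4 + 6×1 = 13; y[4] = 1×3 + 6×4 = 27; y[5] = 6×3 = 18

[3, 13, 14, 13, 27, 18]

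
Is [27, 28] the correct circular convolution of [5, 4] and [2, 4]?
Recompute circular convolution of [5, 4] and [2, 4]: y[0] = 5×2 + 4×4 = 26; y[1] = 5×4 + 4×2 = 28 → [26, 28]. Compare to given [27, 28]: they differ at index 0: given 27, correct 26, so answer: No

No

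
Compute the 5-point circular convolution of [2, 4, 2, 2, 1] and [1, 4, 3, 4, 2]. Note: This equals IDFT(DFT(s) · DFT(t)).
Either evaluate y[k] = Σ_j s[j]·t[(k-j) mod 5] directly, or use IDFT(DFT(s) · DFT(t)). y[0] = 2×1 + 4×2 + 2×4 + 2×3 + 1×4 = 28; y[1] = 2×4 + 4×1 + 2×2 + 2×4 + 1×3 = 27; y[2] = 2×3 + 4×4 + 2×1 + 2×2 + 1×4 = 32; y[3] = 2×4 + 4×3 + 2×4 + 2×1 + 1×2 = 32; y[4] = 2×2 + 4×4 + 2×3 + 2×4 + 1×1 = 35. Result: [28, 27, 32, 32, 35]

[28, 27, 32, 32, 35]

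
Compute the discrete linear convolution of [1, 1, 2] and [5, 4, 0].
y[0] = 1×5 = 5; y[1] = 1×4 + 1×5 = 9; y[2] = 1×0 + 1×4 + 2×5 = 14; y[3] = 1×0 + 2×4 = 8; y[4] = 2×0 = 0

[5, 9, 14, 8, 0]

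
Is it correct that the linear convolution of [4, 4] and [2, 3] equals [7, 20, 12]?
Recompute linear convolution of [4, 4] and [2, 3]: y[0] = 4×2 = 8; y[1] = 4×3 + 4×2 = 20; y[2] = 4×3 = 12 → [8, 20, 12]. Compare to given [7, 20, 12]: they differ at index 0: given 7, correct 8, so answer: No

No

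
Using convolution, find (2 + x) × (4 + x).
Ascending coefficients: a = [2, 1], b = [4, 1]. c[0] = 2×4 = 8; c[1] = 2×1 + 1×4 = 6; c[2] = 1×1 = 1. Result coefficients: [8, 6, 1] → 8 + 6x + x^2

8 + 6x + x^2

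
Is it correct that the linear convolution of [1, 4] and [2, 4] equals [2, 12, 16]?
Recompute linear convolution of [1, 4] and [2, 4]: y[0] = 1×2 = 2; y[1] = 1×4 + 4×2 = 12; y[2] = 4×4 = 16 → [2, 12, 16]. Given [2, 12, 16] matches, so answer: Yes

Yes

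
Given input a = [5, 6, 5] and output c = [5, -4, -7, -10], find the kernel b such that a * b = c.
Output length 4 = len(a) + len(b) - 1 ⇒ len(b) = 2. Solve b forward using b[k] = (c[k] - Σ_{i≥1} a[i]·b[k-i]) / a[0]: b[0] = c[0] / a[0] = 5 / 5 = 1; b[1] = (c[1] - 6×1) / a[0] = (-4 - 6×1) / 5 = -2. So b = [1, -2]. Forward-check [5, 6, 5] * [1, -2]: c[0] = 5×1 = 5; c[1] = 5×-2 + 6×1 = -4; c[2] = 6×-2 + 5×1 = -7; c[3] = 5×-2 = -10 → [5, -4, -7, -10] ✓

[1, -2]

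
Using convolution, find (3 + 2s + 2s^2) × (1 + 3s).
Ascending coefficients: a = [3, 2, 2], b = [1, 3]. c[0] = 3×1 = 3; c[1] = 3×3 + 2×1 = 11; c[2] = 2×3 + 2×1 = 8; c[3] = 2×3 = 6. Result coefficients: [3, 11, 8, 6] → 3 + 11s + 8s^2 + 6s^3

3 + 11s + 8s^2 + 6s^3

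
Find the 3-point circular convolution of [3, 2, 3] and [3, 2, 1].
Use y[k] = Σ_j u[j]·v[(k-j) mod 3]. y[0] = 3×3 + 2×1 + 3×2 = 17; y[1] = 3×2 + 2×3 + 3×1 = 15; y[2] = 3×1 + 2×2 + 3×3 = 16. Result: [17, 15, 16]

[17, 15, 16]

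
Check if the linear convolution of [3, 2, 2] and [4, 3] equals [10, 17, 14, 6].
Recompute linear convolution of [3, 2, 2] and [4, 3]: y[0] = 3×4 = 12; y[1] = 3×3 + 2×4 = 17; y[2] = 2×3 + 2×4 = 14; y[3] = 2×3 = 6 → [12, 17, 14, 6]. Compare to given [10, 17, 14, 6]: they differ at index 0: given 10, correct 12, so answer: No

No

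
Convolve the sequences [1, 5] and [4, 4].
y[0] = 1×4 = 4; y[1] = 1×4 + 5×4 = 24; y[2] = 5×4 = 20

[4, 24, 20]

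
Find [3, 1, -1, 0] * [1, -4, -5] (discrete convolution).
y[0] = 3×1 = 3; y[1] = 3×-4 + 1×1 = -11; y[2] = 3×-5 + 1×-4 + -1×1 = -20; y[3] = 1×-5 + -1×-4 + 0×1 = -1; y[4] = -1×-5 + 0×-4 = 5; y[5] = 0×-5 = 0

[3, -11, -20, -1, 5, 0]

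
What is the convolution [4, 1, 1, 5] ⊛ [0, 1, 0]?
y[0] = 4×0 = 0; y[1] = 4×1 + 1×0 = 4; y[2] = 4×0 + 1×1 + 1×0 = 1; y[3] = 1×0 + 1×1 + 5×0 = 1; y[4] = 1×0 + 5×1 = 5; y[5] = 5×0 = 0

[0, 4, 1, 1, 5, 0]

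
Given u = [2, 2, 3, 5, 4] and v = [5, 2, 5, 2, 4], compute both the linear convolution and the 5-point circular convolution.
Linear: y_lin[0] = 2×5 = 10; y_lin[1] = 2×2 + 2×5 = 14; y_lin[2] = 2×5 + 2×2 + 3×5 = 29; y_lin[3] = 2×2 + 2×5 + 3×2 + 5×5 = 45; y_lin[4] = 2×4 + 2×2 + 3×5 + 5×2 + 4×5 = 57; y_lin[5] = 2×4 + 3×2 + 5×5 + 4×2 = 47; y_lin[6] = 3×4 + 5×2 + 4×5 = 42; y_lin[7] = 5×4 + 4×2 = 28; y_lin[8] = 4×4 = 16 → [10, 14, 29, 45, 57, 47, 42, 28, 16]. Circular (length 5): y[0] = 2×5 + 2×4 + 3×2 + 5×5 + 4×2 = 57; y[1] = 2×2 + 2×5 + 3×4 + 5×2 + 4×5 = 56; y[2] = 2×5 + 2×2 + 3×5 + 5×4 + 4×2 = 57; y[3] = 2×2 + 2×5 + 3×2 + 5×5 + 4×4 = 61; y[4] = 2×4 + 2×2 + 3×5 + 5×2 + 4×5 = 57 → [57, 56, 57, 61, 57]

Linear: [10, 14, 29, 45, 57, 47, 42, 28, 16], Circular: [57, 56, 57, 61, 57]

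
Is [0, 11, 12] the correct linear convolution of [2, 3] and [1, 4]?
Recompute linear convolution of [2, 3] and [1, 4]: y[0] = 2×1 = 2; y[1] = 2×4 + 3×1 = 11; y[2] = 3×4 = 12 → [2, 11, 12]. Compare to given [0, 11, 12]: they differ at index 0: given 0, correct 2, so answer: No

No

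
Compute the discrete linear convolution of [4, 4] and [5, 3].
y[0] = 4×5 = 20; y[1] = 4×3 + 4×5 = 32; y[2] = 4×3 = 12

[20, 32, 12]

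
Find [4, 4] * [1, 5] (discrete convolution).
y[0] = 4×1 = 4; y[1] = 4×5 + 4×1 = 24; y[2] = 4×5 = 20

[4, 24, 20]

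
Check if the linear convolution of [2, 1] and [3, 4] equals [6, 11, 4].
Recompute linear convolution of [2, 1] and [3, 4]: y[0] = 2×3 = 6; y[1] = 2×4 + 1×3 = 11; y[2] = 1×4 = 4 → [6, 11, 4]. Given [6, 11, 4] matches, so answer: Yes

Yes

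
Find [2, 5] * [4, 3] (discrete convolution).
y[0] = 2×4 = 8; y[1] = 2×3 + 5×4 = 26; y[2] = 5×3 = 15

[8, 26, 15]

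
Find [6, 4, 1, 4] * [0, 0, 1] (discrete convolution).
y[0] = 6×0 = 0; y[1] = 6×0 + 4×0 = 0; y[2] = 6×1 + 4×0 + 1×0 = 6; y[3] = 4×1 + 1×0 + 4×0 = 4; y[4] = 1×1 + 4×0 = 1; y[5] = 4×1 = 4

[0, 0, 6, 4, 1, 4]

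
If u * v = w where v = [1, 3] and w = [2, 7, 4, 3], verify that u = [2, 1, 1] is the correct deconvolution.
Forward-compute [2, 1, 1] * [1, 3]: w[0] = 2×1 = 2; w[1] = 2×3 + 1×1 = 7; w[2] = 1×3 + 1×1 = 4; w[3] = 1×3 = 3 → [2, 7, 4, 3]. Matches given w = [2, 7, 4, 3], so verified.

Verified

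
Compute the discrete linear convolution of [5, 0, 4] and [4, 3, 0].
y[0] = 5×4 = 20; y[1] = 5×3 + 0×4 = 15; y[2] = 5×0 + 0×3 + 4×4 = 16; y[3] = 0×0 + 4×3 = 12; y[4] = 4×0 = 0

[20, 15, 16, 12, 0]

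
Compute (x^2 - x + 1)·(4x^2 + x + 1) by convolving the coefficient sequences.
Ascending coefficients: a = [1, -1, 1], b = [1, 1, 4]. c[0] = 1×1 = 1; c[1] = 1×1 + -1×1 = 0; c[2] = 1×4 + -1×1 + 1×1 = 4; c[3] = -1×4 + 1×1 = -3; c[4] = 1×4 = 4. Result coefficients: [1, 0, 4, -3, 4] → 4x^4 - 3x^3 + 4x^2 + 1

4x^4 - 3x^3 + 4x^2 + 1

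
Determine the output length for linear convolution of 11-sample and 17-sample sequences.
Linear/full convolution length: m + n - 1 = 11 + 17 - 1 = 27

27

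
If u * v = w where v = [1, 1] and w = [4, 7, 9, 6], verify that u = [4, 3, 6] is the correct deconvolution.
Forward-compute [4, 3, 6] * [1, 1]: w[0] = 4×1 = 4; w[1] = 4×1 + 3×1 = 7; w[2] = 3×1 + 6×1 = 9; w[3] = 6×1 = 6 → [4, 7, 9, 6]. Matches given w = [4, 7, 9, 6], so verified.

Verified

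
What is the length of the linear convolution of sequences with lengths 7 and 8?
Linear/full convolution length: m + n - 1 = 7 + 8 - 1 = 14

14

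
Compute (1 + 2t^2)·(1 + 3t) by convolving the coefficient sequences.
Ascending coefficients: a = [1, 0, 2], b = [1, 3]. c[0] = 1×1 = 1; c[1] = 1×3 + 0×1 = 3; c[2] = 0×3 + 2×1 = 2; c[3] = 2×3 = 6. Result coefficients: [1, 3, 2, 6] → 1 + 3t + 2t^2 + 6t^3

1 + 3t + 2t^2 + 6t^3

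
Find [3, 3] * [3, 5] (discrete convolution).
y[0] = 3×3 = 9; y[1] = 3×5 + 3×3 = 24; y[2] = 3×5 = 15

[9, 24, 15]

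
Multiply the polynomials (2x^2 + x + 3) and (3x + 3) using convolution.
Ascending coefficients: a = [3, 1, 2], b = [3, 3]. c[0] = 3×3 = 9; c[1] = 3×3 + 1×3 = 12; c[2] = 1×3 + 2×3 = 9; c[3] = 2×3 = 6. Result coefficients: [9, 12, 9, 6] → 6x^3 + 9x^2 + 12x + 9

6x^3 + 9x^2 + 12x + 9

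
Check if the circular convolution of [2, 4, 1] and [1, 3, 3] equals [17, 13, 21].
Recompute circular convolution of [2, 4, 1] and [1, 3, 3]: y[0] = 2×1 + 4×3 + 1×3 = 17; y[1] = 2×3 + 4×1 + 1×3 = 13; y[2] = 2×3 + 4×3 + 1×1 = 19 → [17, 13, 19]. Compare to given [17, 13, 21]: they differ at index 2: given 21, correct 19, so answer: No

No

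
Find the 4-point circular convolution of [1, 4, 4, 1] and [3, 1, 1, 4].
Use y[k] = Σ_j s[j]·t[(k-j) mod 4]. y[0] = 1×3 + 4×4 + 4×1 + 1×1 = 24; y[1] = 1×1 + 4×3 + 4×4 + 1×1 = 30; y[2] = 1×1 + 4×1 + 4×3 + 1×4 = 21; y[3] = 1×4 + 4×1 + 4×1 + 1×3 = 15. Result: [24, 30, 21, 15]

[24, 30, 21, 15]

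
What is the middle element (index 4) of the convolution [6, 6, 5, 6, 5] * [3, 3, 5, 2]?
Use y[k] = Σ_i a[i]·b[k-i] at k=4. y[4] = 6×2 + 5×5 + 6×3 + 5×3 = 70

70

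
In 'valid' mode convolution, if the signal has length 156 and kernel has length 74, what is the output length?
'Valid' mode counts only positions where the kernel fully overlaps the signal: m - n + 1 = 156 - 74 + 1 = 83

83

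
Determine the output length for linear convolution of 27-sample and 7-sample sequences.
Linear/full convolution length: m + n - 1 = 27 + 7 - 1 = 33

33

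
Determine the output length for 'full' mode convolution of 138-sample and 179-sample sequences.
Linear/full convolution length: m + n - 1 = 138 + 179 - 1 = 316

316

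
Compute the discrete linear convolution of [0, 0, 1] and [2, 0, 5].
y[0] = 0×2 = 0; y[1] = 0×0 + 0×2 = 0; y[2] = 0×5 + 0×0 + 1×2 = 2; y[3] = 0×5 + 1×0 = 0; y[4] = 1×5 = 5

[0, 0, 2, 0, 5]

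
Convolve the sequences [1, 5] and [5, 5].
y[0] = 1×5 = 5; y[1] = 1×5 + 5×5 = 30; y[2] = 5×5 = 25

[5, 30, 25]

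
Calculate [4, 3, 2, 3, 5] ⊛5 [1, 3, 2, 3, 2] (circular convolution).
Use y[k] = Σ_j x[j]·h[(k-j) mod 5]. y[0] = 4×1 + 3×2 + 2×3 + 3×2 + 5×3 = 37; y[1] = 4×3 + 3×1 + 2×2 + 3×3 + 5×2 = 38; y[2] = 4×2 + 3×3 + 2×1 + 3×2 + 5×3 = 40; y[3] = 4×3 + 3×2 + 2×3 + 3×1 + 5×2 = 37; y[4] = 4×2 + 3×3 + 2×2 + 3×3 + 5×1 = 35. Result: [37, 38, 40, 37, 35]

[37, 38, 40, 37, 35]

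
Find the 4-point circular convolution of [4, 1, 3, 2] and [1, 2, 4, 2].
Use y[k] = Σ_j s[j]·t[(k-j) mod 4]. y[0] = 4×1 + 1×2 + 3×4 + 2×2 = 22; y[1] = 4×2 + 1×1 + 3×2 + 2×4 = 23; y[2] = 4×4 + 1×2 + 3×1 + 2×2 = 25; y[3] = 4×2 + 1×4 + 3×2 + 2×1 = 20. Result: [22, 23, 25, 20]

[22, 23, 25, 20]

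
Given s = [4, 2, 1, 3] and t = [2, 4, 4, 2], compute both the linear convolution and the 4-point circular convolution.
Linear: y_lin[0] = 4×2 = 8; y_lin[1] = 4×4 + 2×2 = 20; y_lin[2] = 4×4 + 2×4 + 1×2 = 26; y_lin[3] = 4×2 + 2×4 + 1×4 + 3×2 = 26; y_lin[4] = 2×2 + 1×4 + 3×4 = 20; y_lin[5] = 1×2 + 3×4 = 14; y_lin[6] = 3×2 = 6 → [8, 20, 26, 26, 20, 14, 6]. Circular (length 4): y[0] = 4×2 + 2×2 + 1×4 + 3×4 = 28; y[1] = 4×4 + 2×2 + 1×2 + 3×4 = 34; y[2] = 4×4 + 2×4 + 1×2 + 3×2 = 32; y[3] = 4×2 + 2×4 + 1×4 + 3×2 = 26 → [28, 34, 32, 26]

Linear: [8, 20, 26, 26, 20, 14, 6], Circular: [28, 34, 32, 26]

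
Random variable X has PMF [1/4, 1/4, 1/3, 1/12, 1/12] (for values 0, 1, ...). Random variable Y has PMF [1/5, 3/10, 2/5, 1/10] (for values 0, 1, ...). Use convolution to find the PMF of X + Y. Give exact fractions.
P(X+Y=k) = Σ_i P(X=i)·P(Y=k-i) — a convolution of [1/4, 1/4, 1/3, 1/12, 1/12] and [1/5, 3/10, 2/5, 1/10]. P(X+Y=0) = (1/4)×(1/5) = 1/20; P(X+Y=1) = (1/4)×(3/10) + (1/4)×(1/5) = 3/40 + 1/20 = 1/8; P(X+Y=2) = (1/4)×(2/5) + (1/4)×(3/10) + (1/3)×(1/5) = 1/10 + 3/40 + 1/15 = 29/120; P(X+Y=3) = (1/4)×(1/10) + (1/4)×(2/5) + (1/3)×(3/10) + (1/12)×(1/5) = 1/40 + 1/10 + 1/10 + 1/60 = 29/120; P(X+Y=4) = (1/4)×(1/10) + (1/3)×(2/5) + (1/12)×(3/10) + (1/12)×(1/5) = 1/40 + 2/15 + 1/40 + 1/60 = 1/5; P(X+Y=5) = (1/3)×(1/10) + (1/12)×(2/5) + (1/12)×(3/10) = 1/30 + 1/30 + 1/40 = 11/120; P(X+Y=6) = (1/12)×(1/10) + (1/12)×(2/5) = 1/120 + 1/30 = 1/24; P(X+Y=7) = (1/12)×(1/10) = 1/120. PMF: [1/20, 1/8, 29/120, 29/120, 1/5, 11/120, 1/24, 1/120] (sums to 1 ✓)

[1/20, 1/8, 29/120, 29/120, 1/5, 11/120, 1/24, 1/120]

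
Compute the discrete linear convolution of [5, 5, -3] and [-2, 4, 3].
y[0] = 5×-2 = -10; y[1] = 5×4 + 5×-2 = 10; y[2] = 5×3 + 5×4 + -3×-2 = 41; y[3] = 5×3 + -3×4 = 3; y[4] = -3×3 = -9

[-10, 10, 41, 3, -9]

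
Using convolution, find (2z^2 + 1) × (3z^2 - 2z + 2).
Ascending coefficients: a = [1, 0, 2], b = [2, -2, 3]. c[0] = 1×2 = 2; c[1] = 1×-2 + 0×2 = -2; c[2] = 1×3 + 0×-2 + 2×2 = 7; c[3] = 0×3 + 2×-2 = -4; c[4] = 2×3 = 6. Result coefficients: [2, -2, 7, -4, 6] → 6z^4 - 4z^3 + 7z^2 - 2z + 2

6z^4 - 4z^3 + 7z^2 - 2z + 2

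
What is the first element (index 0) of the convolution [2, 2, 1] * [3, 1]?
Use y[k] = Σ_i a[i]·b[k-i] at k=0. y[0] = 2×3 = 6

6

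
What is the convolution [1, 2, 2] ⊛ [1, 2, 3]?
y[0] = 1×1 = 1; y[1] = 1×2 + 2×1 = 4; y[2] = 1×3 + 2×2 + 2×1 = 9; y[3] = 2×3 + 2×2 = 10; y[4] = 2×3 = 6

[1, 4, 9, 10, 6]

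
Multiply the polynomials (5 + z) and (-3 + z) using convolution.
Ascending coefficients: a = [5, 1], b = [-3, 1]. c[0] = 5×-3 = -15; c[1] = 5×1 + 1×-3 = 2; c[2] = 1×1 = 1. Result coefficients: [-15, 2, 1] → -15 + 2z + z^2

-15 + 2z + z^2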